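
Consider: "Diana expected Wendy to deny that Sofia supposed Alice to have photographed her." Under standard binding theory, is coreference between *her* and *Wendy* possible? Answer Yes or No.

Yes

*Wendy* is an R-expression; Principle C requires it to be free (not bound by any c-commanding expression).
— her: object of the clause headed by 'photographed'; the pronoun does not c-command the R-expression — coreference allowed.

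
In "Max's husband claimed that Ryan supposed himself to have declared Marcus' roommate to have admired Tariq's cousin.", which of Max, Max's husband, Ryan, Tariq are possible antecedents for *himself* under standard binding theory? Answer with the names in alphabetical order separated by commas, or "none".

*himself* is a reflexive; Principle A requires it to be bound within its binding domain — the clause headed by 'supposed'.
— Max: possessor inside the subject DP of the matrix clause; does not c-command the reflexive — cannot bind it (Principle A).
— Max's husband: subject of the matrix clause; c-commands the reflexive but lies outside its binding domain — cannot bind it (Principle A).
— Ryan: subject of the clause headed by 'supposed'; c-commands the reflexive within its binding domain — allowed (Principle A).
— Tariq: possessor inside the object DP of the clause headed by 'admired'; does not c-command the reflexive — cannot bind it (Principle A).

Ryan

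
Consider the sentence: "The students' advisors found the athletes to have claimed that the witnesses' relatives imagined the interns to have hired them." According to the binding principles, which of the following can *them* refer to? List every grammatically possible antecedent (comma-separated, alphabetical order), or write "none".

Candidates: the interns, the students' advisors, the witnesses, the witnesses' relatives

*them* is a pronoun; Principle B requires it to be free in its binding domain — the clause headed by 'hired'.
— the interns: subject of the clause headed by 'hired'; c-commands the pronoun within its binding domain — blocked (Principle B).
— the students' advisors: subject of the matrix clause; c-commands the pronoun but lies outside its binding domain — allowed.
— the witnesses: possessor inside the subject DP of the clause headed by 'imagined'; does not c-command the pronoun — Principle B does not apply; allowed.
— the witnesses' relatives: subject of the clause headed by 'imagined'; c-commands the pronoun but lies outside its binding domain — allowed.

the students' advisors, the witnesses, the witnesses' relatives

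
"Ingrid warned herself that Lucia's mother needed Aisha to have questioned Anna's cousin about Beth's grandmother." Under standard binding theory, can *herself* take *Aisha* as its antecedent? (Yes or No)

*herself* is a reflexive; Principle A requires it to be bound within its binding domain — the matrix clause.
— Aisha: subject of the clause headed by 'questioned'; does not c-command the reflexive — cannot bind it (Principle A).

No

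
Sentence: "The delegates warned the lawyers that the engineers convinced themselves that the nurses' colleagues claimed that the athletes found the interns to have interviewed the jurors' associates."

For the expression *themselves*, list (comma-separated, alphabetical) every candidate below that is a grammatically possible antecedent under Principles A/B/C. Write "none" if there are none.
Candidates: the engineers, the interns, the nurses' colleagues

*themselves* is a reflexive; Principle A requires it to be bound within its binding domain — the clause headed by 'convinced'.
— the engineers: subject of the clause headed by 'convinced'; c-commands the reflexive within its binding domain — allowed (Principle A).
— the interns: subject of the clause headed by 'interviewed'; does not c-command the reflexive — cannot bind it (Principle A).
— the nurses' colleagues: subject of the clause headed by 'claimed'; does not c-command the reflexive — cannot bind it (Principle A).

the engineers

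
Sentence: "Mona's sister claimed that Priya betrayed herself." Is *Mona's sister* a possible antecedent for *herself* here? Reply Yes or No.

No

*herself* is a reflexive; Principle A requires it to be bound within its binding domain — the clause headed by 'betrayed'.
— Mona's sister: subject of the matrix clause; c-commands the reflexive but lies outside its binding domain — cannot bind it (Principle A).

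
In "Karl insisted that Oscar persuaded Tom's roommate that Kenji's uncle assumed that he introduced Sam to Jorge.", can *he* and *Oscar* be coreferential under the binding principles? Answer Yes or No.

*Oscar* is an R-expression; Principle C requires it to be free (not bound by any c-commanding expression).
— he: subject of the clause headed by 'introduced'; the pronoun does not c-command the R-expression — coreference allowed.

Yes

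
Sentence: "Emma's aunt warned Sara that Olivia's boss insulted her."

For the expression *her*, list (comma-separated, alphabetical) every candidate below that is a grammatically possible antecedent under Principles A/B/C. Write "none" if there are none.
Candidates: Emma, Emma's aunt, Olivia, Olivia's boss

*her* is a pronoun; Principle B requires it to be free in its binding domain — the clause headed by 'insulted'.
— Emma: possessor inside the subject DP of the matrix clause; does not c-command the pronoun — Principle B does not apply; allowed.
— Emma's aunt: subject of the matrix clause; c-commands the pronoun but lies outside its binding domain — allowed.
— Olivia: possessor inside the subject DP of the clause headed by 'insulted'; does not c-command the pronoun — Principle B does not apply; allowed.
— Olivia's boss: subject of the clause headed by 'insulted'; c-commands the pronoun within its binding domain — blocked (Principle B).

Emma, Emma's aunt, Olivia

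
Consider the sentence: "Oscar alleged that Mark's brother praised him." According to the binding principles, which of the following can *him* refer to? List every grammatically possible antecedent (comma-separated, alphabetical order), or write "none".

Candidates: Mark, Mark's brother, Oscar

*him* is a pronoun; Principle B requires it to be free in its binding domain — the clause headed by 'praised'.
— Mark: possessor inside the subject DP of the clause headed by 'praised'; does not c-command the pronoun — Principle B does not apply; allowed.
— Mark's brother: subject of the clause headed by 'praised'; c-commands the pronoun within its binding domain — blocked (Principle B).
— Oscar: subject of the matrix clause; c-commands the pronoun but lies outside its binding domain — allowed.

Mark, Oscar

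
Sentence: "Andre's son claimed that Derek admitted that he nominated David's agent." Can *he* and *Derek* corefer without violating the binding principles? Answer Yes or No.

Yes

*Derek* is an R-expression; Principle C requires it to be free (not bound by any c-commanding expression).
— he: subject of the clause headed by 'nominated'; the pronoun does not c-command the R-expression — coreference allowed.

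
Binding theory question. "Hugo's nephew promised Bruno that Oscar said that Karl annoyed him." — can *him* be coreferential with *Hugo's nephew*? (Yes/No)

Yes

*him* is a pronoun; Principle B requires it to be free in its binding domain — the clause headed by 'annoyed'.
— Hugo's nephew: subject of the matrix clause; c-commands the pronoun but lies outside its binding domain — allowed.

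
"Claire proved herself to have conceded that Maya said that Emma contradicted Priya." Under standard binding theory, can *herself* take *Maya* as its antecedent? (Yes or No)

*herself* is a reflexive; Principle A requires it to be bound within its binding domain — the matrix clause.
— Maya: subject of the clause headed by 'said'; does not c-command the reflexive — cannot bind it (Principle A).

No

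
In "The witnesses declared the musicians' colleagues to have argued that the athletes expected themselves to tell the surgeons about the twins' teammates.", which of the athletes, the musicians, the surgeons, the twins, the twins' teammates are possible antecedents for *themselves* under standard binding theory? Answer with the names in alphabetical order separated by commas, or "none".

*themselves* is a reflexive; Principle A requires it to be bound within its binding domain — the clause headed by 'expected'.
— the athletes: subject of the clause headed by 'expected'; c-commands the reflexive within its binding domain — allowed (Principle A).
— the musicians: possessor inside the subject DP of the clause headed by 'argued'; does not c-command the reflexive — cannot bind it (Principle A).
— the surgeons: object of the clause headed by 'tell'; does not c-command the reflexive — cannot bind it (Principle A).
— the twins: possessor inside the second object DP of the clause headed by 'tell'; does not c-command the reflexive — cannot bind it (Principle A).
— the twins' teammates: second object of the clause headed by 'tell'; does not c-command the reflexive — cannot bind it (Principle A).

the athletes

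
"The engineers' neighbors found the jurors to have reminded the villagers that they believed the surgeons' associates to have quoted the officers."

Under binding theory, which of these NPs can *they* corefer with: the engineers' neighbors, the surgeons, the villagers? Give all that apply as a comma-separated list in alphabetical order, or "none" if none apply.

*they* is a pronoun; Principle B requires it to be free in its binding domain — the clause headed by 'believed'.
— the engineers' neighbors: subject of the matrix clause; c-commands the pronoun but lies outside its binding domain — allowed.
— the surgeons: possessor inside the subject DP of the clause headed by 'quoted'; is c-commanded by the pronoun; coreference would bind this R-expression — blocked (Principle C).
— the villagers: object of the clause headed by 'reminded'; c-commands the pronoun but lies outside its binding domain — allowed.

the engineers' neighbors, the villagers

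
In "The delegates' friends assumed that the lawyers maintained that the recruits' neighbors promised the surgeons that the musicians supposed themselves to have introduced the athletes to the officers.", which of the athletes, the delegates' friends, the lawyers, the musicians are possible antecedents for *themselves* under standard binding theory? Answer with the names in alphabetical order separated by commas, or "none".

*themselves* is a reflexive; Principle A requires it to be bound within its binding domain — the clause headed by 'supposed'.
— the athletes: object of the clause headed by 'introduced'; does not c-command the reflexive — cannot bind it (Principle A).
— the delegates' friends: subject of the matrix clause; c-commands the reflexive but lies outside its binding domain — cannot bind it (Principle A).
— the lawyers: subject of the clause headed by 'maintained'; c-commands the reflexive but lies outside its binding domain — cannot bind it (Principle A).
— the musicians: subject of the clause headed by 'supposed'; c-commands the reflexive within its binding domain — allowed (Principle A).

the musicians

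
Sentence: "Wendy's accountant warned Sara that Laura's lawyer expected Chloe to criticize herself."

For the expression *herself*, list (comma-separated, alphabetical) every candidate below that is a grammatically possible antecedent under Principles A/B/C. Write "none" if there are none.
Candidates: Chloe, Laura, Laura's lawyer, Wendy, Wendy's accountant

Chloe

*herself* is a reflexive; Principle A requires it to be bound within its binding domain — the clause headed by 'criticize'.
— Chloe: subject of the clause headed by 'criticize'; c-commands the reflexive within its binding domain — allowed (Principle A).
— Laura: possessor inside the subject DP of the clause headed by 'expected'; does not c-command the reflexive — cannot bind it (Principle A).
— Laura's lawyer: subject of the clause headed by 'expected'; c-commands the reflexive but lies outside its binding domain — cannot bind it (Principle A).
— Wendy: possessor inside the subject DP of the matrix clause; does not c-command the reflexive — cannot bind it (Principle A).
— Wendy's accountant: subject of the matrix clause; c-commands the reflexive but lies outside its binding domain — cannot bind it (Principle A).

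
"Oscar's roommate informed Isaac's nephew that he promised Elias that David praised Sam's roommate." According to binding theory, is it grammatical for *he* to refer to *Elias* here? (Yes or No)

No

*Elias* is an R-expression; Principle C requires it to be free (not bound by any c-commanding expression).
— he: subject of the clause headed by 'promised'; the pronoun c-commands the R-expression — coreference blocked (Principle C).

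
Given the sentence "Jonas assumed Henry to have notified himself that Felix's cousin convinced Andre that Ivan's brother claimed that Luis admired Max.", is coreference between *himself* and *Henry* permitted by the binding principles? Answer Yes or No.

Yes

*himself* is a reflexive; Principle A requires it to be bound within its binding domain — the clause headed by 'notified'.
— Henry: subject of the clause headed by 'notified'; c-commands the reflexive within its binding domain — allowed (Principle A).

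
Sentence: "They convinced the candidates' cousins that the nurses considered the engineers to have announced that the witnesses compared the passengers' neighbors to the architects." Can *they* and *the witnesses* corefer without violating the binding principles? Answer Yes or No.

*the witnesses* is an R-expression; Principle C requires it to be free (not bound by any c-commanding expression).
— they: subject of the matrix clause; the pronoun c-commands the R-expression — coreference blocked (Principle C).

No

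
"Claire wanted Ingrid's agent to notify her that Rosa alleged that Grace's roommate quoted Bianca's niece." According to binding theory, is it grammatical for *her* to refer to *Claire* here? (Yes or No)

Yes

*Claire* is an R-expression; Principle C requires it to be free (not bound by any c-commanding expression).
— her: object of the clause headed by 'notify'; the pronoun does not c-command the R-expression — coreference allowed.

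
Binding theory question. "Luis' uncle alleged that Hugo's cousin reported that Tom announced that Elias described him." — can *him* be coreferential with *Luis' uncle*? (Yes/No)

Yes

*him* is a pronoun; Principle B requires it to be free in its binding domain — the clause headed by 'described'.
— Luis' uncle: subject of the matrix clause; c-commands the pronoun but lies outside its binding domain — allowed.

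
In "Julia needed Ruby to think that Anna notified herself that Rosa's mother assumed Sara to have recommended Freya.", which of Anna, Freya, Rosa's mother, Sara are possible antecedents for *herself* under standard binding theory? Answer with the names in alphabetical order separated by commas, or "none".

*herself* is a reflexive; Principle A requires it to be bound within its binding domain — the clause headed by 'notified'.
— Anna: subject of the clause headed by 'notified'; c-commands the reflexive within its binding domain — allowed (Principle A).
— Freya: object of the clause headed by 'recommended'; does not c-command the reflexive — cannot bind it (Principle A).
— Rosa's mother: subject of the clause headed by 'assumed'; does not c-command the reflexive — cannot bind it (Principle A).
— Sara: subject of the clause headed by 'recommended'; does not c-command the reflexive — cannot bind it (Principle A).

Anna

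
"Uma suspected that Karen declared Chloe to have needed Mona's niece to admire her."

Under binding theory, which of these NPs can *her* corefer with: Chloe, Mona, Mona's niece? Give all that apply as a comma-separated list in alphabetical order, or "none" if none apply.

*her* is a pronoun; Principle B requires it to be free in its binding domain — the clause headed by 'admire'.
— Chloe: subject of the clause headed by 'needed'; c-commands the pronoun but lies outside its binding domain — allowed.
— Mona: possessor inside the subject DP of the clause headed by 'admire'; does not c-command the pronoun — Principle B does not apply; allowed.
— Mona's niece: subject of the clause headed by 'admire'; c-commands the pronoun within its binding domain — blocked (Principle B).

Chloe, Mona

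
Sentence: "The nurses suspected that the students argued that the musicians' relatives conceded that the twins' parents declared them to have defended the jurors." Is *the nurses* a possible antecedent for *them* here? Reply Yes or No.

*them* is a pronoun; Principle B requires it to be free in its binding domain — the clause headed by 'declared'.
— the nurses: subject of the matrix clause; c-commands the pronoun but lies outside its binding domain — allowed.

Yes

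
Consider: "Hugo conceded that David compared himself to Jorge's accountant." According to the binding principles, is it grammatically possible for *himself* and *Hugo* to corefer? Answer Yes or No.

No

*himself* is a reflexive; Principle A requires it to be bound within its binding domain — the clause headed by 'compared'.
— Hugo: subject of the matrix clause; c-commands the reflexive but lies outside its binding domain — cannot bind it (Principle A).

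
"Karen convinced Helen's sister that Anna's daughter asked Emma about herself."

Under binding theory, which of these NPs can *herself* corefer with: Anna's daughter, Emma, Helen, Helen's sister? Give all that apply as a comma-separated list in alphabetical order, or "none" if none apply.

Anna's daughter, Emma

*herself* is a reflexive; Principle A requires it to be bound within its binding domain — the clause headed by 'asked'.
— Anna's daughter: subject of the clause headed by 'asked'; c-commands the reflexive within its binding domain — allowed (Principle A).
— Emma: object of the clause headed by 'asked'; c-commands the reflexive within its binding domain — allowed (Principle A).
— Helen: possessor inside the object DP of the matrix clause; does not c-command the reflexive — cannot bind it (Principle A).
— Helen's sister: object of the matrix clause; c-commands the reflexive but lies outside its binding domain — cannot bind it (Principle A).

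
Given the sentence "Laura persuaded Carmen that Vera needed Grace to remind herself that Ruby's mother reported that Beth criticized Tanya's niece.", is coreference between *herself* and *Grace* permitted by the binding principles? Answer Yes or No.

Yes

*herself* is a reflexive; Principle A requires it to be bound within its binding domain — the clause headed by 'remind'.
— Grace: subject of the clause headed by 'remind'; c-commands the reflexive within its binding domain — allowed (Principle A).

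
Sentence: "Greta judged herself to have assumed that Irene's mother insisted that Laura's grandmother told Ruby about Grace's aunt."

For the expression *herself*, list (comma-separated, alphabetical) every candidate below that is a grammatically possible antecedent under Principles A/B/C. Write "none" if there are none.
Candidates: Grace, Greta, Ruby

Greta

*herself* is a reflexive; Principle A requires it to be bound within its binding domain — the matrix clause.
— Grace: possessor inside the second object DP of the clause headed by 'told'; does not c-command the reflexive — cannot bind it (Principle A).
— Greta: subject of the matrix clause; c-commands the reflexive within its binding domain — allowed (Principle A).
— Ruby: object of the clause headed by 'told'; does not c-command the reflexive — cannot bind it (Principle A).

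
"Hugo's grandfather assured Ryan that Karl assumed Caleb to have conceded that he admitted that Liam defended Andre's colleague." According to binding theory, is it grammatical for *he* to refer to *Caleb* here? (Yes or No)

*Caleb* is an R-expression; Principle C requires it to be free (not bound by any c-commanding expression).
— he: subject of the clause headed by 'admitted'; the pronoun does not c-command the R-expression — coreference allowed.

Yes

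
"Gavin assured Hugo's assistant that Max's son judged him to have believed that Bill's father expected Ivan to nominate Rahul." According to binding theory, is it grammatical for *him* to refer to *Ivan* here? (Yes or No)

*Ivan* is an R-expression; Principle C requires it to be free (not bound by any c-commanding expression).
— him: subject of the clause headed by 'believed'; the pronoun c-commands the R-expression — coreference blocked (Principle C).

No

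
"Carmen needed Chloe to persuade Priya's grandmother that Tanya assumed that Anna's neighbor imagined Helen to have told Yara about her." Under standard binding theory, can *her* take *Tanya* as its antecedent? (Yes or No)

*her* is a pronoun; Principle B requires it to be free in its binding domain — the clause headed by 'told'.
— Tanya: subject of the clause headed by 'assumed'; c-commands the pronoun but lies outside its binding domain — allowed.

Yes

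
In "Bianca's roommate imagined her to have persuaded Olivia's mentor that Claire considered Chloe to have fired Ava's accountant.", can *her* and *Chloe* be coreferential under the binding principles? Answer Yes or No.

*Chloe* is an R-expression; Principle C requires it to be free (not bound by any c-commanding expression).
— her: subject of the clause headed by 'persuaded'; the pronoun c-commands the R-expression — coreference blocked (Principle C).

No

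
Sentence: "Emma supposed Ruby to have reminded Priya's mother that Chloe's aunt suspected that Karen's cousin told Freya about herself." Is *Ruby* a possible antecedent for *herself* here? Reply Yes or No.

*herself* is a reflexive; Principle A requires it to be bound within its binding domain — the clause headed by 'told'.
— Ruby: subject of the clause headed by 'reminded'; c-commands the reflexive but lies outside its binding domain — cannot bind it (Principle A).

No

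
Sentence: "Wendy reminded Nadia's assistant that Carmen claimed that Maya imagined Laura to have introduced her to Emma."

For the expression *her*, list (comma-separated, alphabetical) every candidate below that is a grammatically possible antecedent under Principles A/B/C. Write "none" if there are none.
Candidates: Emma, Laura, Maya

*her* is a pronoun; Principle B requires it to be free in its binding domain — the clause headed by 'introduced'.
— Emma: second object of the clause headed by 'introduced'; is c-commanded by the pronoun; coreference would bind this R-expression — blocked (Principle C).
— Laura: subject of the clause headed by 'introduced'; c-commands the pronoun within its binding domain — blocked (Principle B).
— Maya: subject of the clause headed by 'imagined'; c-commands the pronoun but lies outside its binding domain — allowed.

Maya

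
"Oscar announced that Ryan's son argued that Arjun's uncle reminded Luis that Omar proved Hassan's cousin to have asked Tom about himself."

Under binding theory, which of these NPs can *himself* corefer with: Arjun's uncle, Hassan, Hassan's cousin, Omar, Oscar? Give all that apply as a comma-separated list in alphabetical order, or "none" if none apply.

Hassan's cousin

*himself* is a reflexive; Principle A requires it to be bound within its binding domain — the clause headed by 'asked'.
— Arjun's uncle: subject of the clause headed by 'reminded'; c-commands the reflexive but lies outside its binding domain — cannot bind it (Principle A).
— Hassan: possessor inside the subject DP of the clause headed by 'asked'; does not c-command the reflexive — cannot bind it (Principle A).
— Hassan's cousin: subject of the clause headed by 'asked'; c-commands the reflexive within its binding domain — allowed (Principle A).
— Omar: subject of the clause headed by 'proved'; c-commands the reflexive but lies outside its binding domain — cannot bind it (Principle A).
— Oscar: subject of the matrix clause; c-commands the reflexive but lies outside its binding domain — cannot bind it (Principle A).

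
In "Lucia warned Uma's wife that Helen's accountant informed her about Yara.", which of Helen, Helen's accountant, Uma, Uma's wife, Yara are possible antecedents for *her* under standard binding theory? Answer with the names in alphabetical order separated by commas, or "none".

*her* is a pronoun; Principle B requires it to be free in its binding domain — the clause headed by 'informed'.
— Helen: possessor inside the subject DP of the clause headed by 'informed'; does not c-command the pronoun — Principle B does not apply; allowed.
— Helen's accountant: subject of the clause headed by 'informed'; c-commands the pronoun within its binding domain — blocked (Principle B).
— Uma: possessor inside the object DP of the matrix clause; does not c-command the pronoun — Principle B does not apply; allowed.
— Uma's wife: object of the matrix clause; c-commands the pronoun but lies outside its binding domain — allowed.
— Yara: second object of the clause headed by 'informed'; is c-commanded by the pronoun; coreference would bind this R-expression — blocked (Principle C).

Helen, Uma, Uma's wife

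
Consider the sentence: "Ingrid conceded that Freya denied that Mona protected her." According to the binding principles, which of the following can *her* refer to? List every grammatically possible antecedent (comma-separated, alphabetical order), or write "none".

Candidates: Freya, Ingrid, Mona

Freya, Ingrid

*her* is a pronoun; Principle B requires it to be free in its binding domain — the clause headed by 'protected'.
— Freya: subject of the clause headed by 'denied'; c-commands the pronoun but lies outside its binding domain — allowed.
— Ingrid: subject of the matrix clause; c-commands the pronoun but lies outside its binding domain — allowed.
— Mona: subject of the clause headed by 'protected'; c-commands the pronoun within its binding domain — blocked (Principle B).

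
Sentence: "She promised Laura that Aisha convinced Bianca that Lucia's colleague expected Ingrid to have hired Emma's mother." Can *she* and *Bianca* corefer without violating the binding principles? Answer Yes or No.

No

*Bianca* is an R-expression; Principle C requires it to be free (not bound by any c-commanding expression).
— she: subject of the matrix clause; the pronoun c-commands the R-expression — coreference blocked (Principle C).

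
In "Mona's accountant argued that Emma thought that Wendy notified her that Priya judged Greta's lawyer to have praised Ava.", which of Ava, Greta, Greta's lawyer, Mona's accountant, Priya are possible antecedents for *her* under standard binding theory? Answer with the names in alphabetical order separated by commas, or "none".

*her* is a pronoun; Principle B requires it to be free in its binding domain — the clause headed by 'notified'.
— Ava: object of the clause headed by 'praised'; is c-commanded by the pronoun; coreference would bind this R-expression — blocked (Principle C).
— Greta: possessor inside the subject DP of the clause headed by 'praised'; is c-commanded by the pronoun; coreference would bind this R-expression — blocked (Principle C).
— Greta's lawyer: subject of the clause headed by 'praised'; is c-commanded by the pronoun; coreference would bind this R-expression — blocked (Principle C).
— Mona's accountant: subject of the matrix clause; c-commands the pronoun but lies outside its binding domain — allowed.
— Priya: subject of the clause headed by 'judged'; is c-commanded by the pronoun; coreference would bind this R-expression — blocked (Principle C).

Mona's accountant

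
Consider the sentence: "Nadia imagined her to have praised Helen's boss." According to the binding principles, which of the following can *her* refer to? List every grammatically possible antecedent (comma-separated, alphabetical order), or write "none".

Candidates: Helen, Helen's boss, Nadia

*her* is a pronoun; Principle B requires it to be free in its binding domain — the matrix clause.
— Helen: possessor inside the object DP of the clause headed by 'praised'; is c-commanded by the pronoun; coreference would bind this R-expression — blocked (Principle C).
— Helen's boss: object of the clause headed by 'praised'; is c-commanded by the pronoun; coreference would bind this R-expression — blocked (Principle C).
— Nadia: subject of the matrix clause; c-commands the pronoun within its binding domain — blocked (Principle B).

none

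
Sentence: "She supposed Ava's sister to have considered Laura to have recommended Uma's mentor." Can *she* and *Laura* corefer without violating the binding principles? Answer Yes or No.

*Laura* is an R-expression; Principle C requires it to be free (not bound by any c-commanding expression).
— she: subject of the matrix clause; the pronoun c-commands the R-expression — coreference blocked (Principle C).

No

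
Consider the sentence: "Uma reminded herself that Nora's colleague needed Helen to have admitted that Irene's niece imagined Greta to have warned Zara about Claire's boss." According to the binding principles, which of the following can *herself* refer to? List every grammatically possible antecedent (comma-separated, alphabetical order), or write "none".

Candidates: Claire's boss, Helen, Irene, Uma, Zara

*herself* is a reflexive; Principle A requires it to be bound within its binding domain — the matrix clause.
— Claire's boss: second object of the clause headed by 'warned'; does not c-command the reflexive — cannot bind it (Principle A).
— Helen: subject of the clause headed by 'admitted'; does not c-command the reflexive — cannot bind it (Principle A).
— Irene: possessor inside the subject DP of the clause headed by 'imagined'; does not c-command the reflexive — cannot bind it (Principle A).
— Uma: subject of the matrix clause; c-commands the reflexive within its binding domain — allowed (Principle A).
— Zara: object of the clause headed by 'warned'; does not c-command the reflexive — cannot bind it (Principle A).

Uma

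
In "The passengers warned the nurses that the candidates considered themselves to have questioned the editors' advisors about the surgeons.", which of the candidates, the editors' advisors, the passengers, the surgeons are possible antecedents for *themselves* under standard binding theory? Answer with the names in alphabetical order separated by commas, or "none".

*themselves* is a reflexive; Principle A requires it to be bound within its binding domain — the clause headed by 'considered'.
— the candidates: subject of the clause headed by 'considered'; c-commands the reflexive within its binding domain — allowed (Principle A).
— the editors' advisors: object of the clause headed by 'questioned'; does not c-command the reflexive — cannot bind it (Principle A).
— the passengers: subject of the matrix clause; c-commands the reflexive but lies outside its binding domain — cannot bind it (Principle A).
— the surgeons: second object of the clause headed by 'questioned'; does not c-command the reflexive — cannot bind it (Principle A).

the candidates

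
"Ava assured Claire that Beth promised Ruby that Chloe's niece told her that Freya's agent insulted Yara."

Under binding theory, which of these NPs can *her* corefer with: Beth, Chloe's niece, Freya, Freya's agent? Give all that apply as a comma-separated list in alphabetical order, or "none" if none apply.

*her* is a pronoun; Principle B requires it to be free in its binding domain — the clause headed by 'told'.
— Beth: subject of the clause headed by 'promised'; c-commands the pronoun but lies outside its binding domain — allowed.
— Chloe's niece: subject of the clause headed by 'told'; c-commands the pronoun within its binding domain — blocked (Principle B).
— Freya: possessor inside the subject DP of the clause headed by 'insulted'; is c-commanded by the pronoun; coreference would bind this R-expression — blocked (Principle C).
— Freya's agent: subject of the clause headed by 'insulted'; is c-commanded by the pronoun; coreference would bind this R-expression — blocked (Principle C).

Beth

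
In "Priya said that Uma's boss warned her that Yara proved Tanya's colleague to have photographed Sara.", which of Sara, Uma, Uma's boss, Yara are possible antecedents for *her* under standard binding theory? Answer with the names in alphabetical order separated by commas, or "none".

*her* is a pronoun; Principle B requires it to be free in its binding domain — the clause headed by 'warned'.
— Sara: object of the clause headed by 'photographed'; is c-commanded by the pronoun; coreference would bind this R-expression — blocked (Principle C).
— Uma: possessor inside the subject DP of the clause headed by 'warned'; does not c-command the pronoun — Principle B does not apply; allowed.
— Uma's boss: subject of the clause headed by 'warned'; c-commands the pronoun within its binding domain — blocked (Principle B).
— Yara: subject of the clause headed by 'proved'; is c-commanded by the pronoun; coreference would bind this R-expression — blocked (Principle C).

Uma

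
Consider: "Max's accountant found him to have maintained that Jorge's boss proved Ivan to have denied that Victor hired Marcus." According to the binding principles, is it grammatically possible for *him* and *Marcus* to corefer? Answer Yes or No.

No

*him* is a pronoun; Principle B requires it to be free in its binding domain — the matrix clause.
— Marcus: object of the clause headed by 'hired'; is c-commanded by the pronoun; coreference would bind this R-expression — blocked (Principle C).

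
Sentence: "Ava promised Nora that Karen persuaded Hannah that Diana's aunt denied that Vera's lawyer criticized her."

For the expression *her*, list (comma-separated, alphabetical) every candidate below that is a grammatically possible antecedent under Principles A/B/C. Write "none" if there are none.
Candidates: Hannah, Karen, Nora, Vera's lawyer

*her* is a pronoun; Principle B requires it to be free in its binding domain — the clause headed by 'criticized'.
— Hannah: object of the clause headed by 'persuaded'; c-commands the pronoun but lies outside its binding domain — allowed.
— Karen: subject of the clause headed by 'persuaded'; c-commands the pronoun but lies outside its binding domain — allowed.
— Nora: object of the matrix clause; c-commands the pronoun but lies outside its binding domain — allowed.
— Vera's lawyer: subject of the clause headed by 'criticized'; c-commands the pronoun within its binding domain — blocked (Principle B).

Hannah, Karen, Nora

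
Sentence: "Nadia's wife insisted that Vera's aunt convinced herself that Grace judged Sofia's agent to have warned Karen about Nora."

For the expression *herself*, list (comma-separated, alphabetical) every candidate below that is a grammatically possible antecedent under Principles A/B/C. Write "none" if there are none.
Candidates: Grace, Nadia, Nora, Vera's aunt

Vera's aunt

*herself* is a reflexive; Principle A requires it to be bound within its binding domain — the clause headed by 'convinced'.
— Grace: subject of the clause headed by 'judged'; does not c-command the reflexive — cannot bind it (Principle A).
— Nadia: possessor inside the subject DP of the matrix clause; does not c-command the reflexive — cannot bind it (Principle A).
— Nora: second object of the clause headed by 'warned'; does not c-command the reflexive — cannot bind it (Principle A).
— Vera's aunt: subject of the clause headed by 'convinced'; c-commands the reflexive within its binding domain — allowed (Principle A).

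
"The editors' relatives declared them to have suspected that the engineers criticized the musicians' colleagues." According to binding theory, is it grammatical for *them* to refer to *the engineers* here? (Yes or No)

*the engineers* is an R-expression; Principle C requires it to be free (not bound by any c-commanding expression).
— them: subject of the clause headed by 'suspected'; the pronoun c-commands the R-expression — coreference blocked (Principle C).

No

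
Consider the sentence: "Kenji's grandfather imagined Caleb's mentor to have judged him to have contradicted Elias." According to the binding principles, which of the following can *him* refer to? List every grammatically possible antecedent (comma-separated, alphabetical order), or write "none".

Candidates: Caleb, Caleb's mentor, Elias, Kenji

Caleb, Kenji

*him* is a pronoun; Principle B requires it to be free in its binding domain — the clause headed by 'judged'.
— Caleb: possessor inside the subject DP of the clause headed by 'judged'; does not c-command the pronoun — Principle B does not apply; allowed.
— Caleb's mentor: subject of the clause headed by 'judged'; c-commands the pronoun within its binding domain — blocked (Principle B).
— Elias: object of the clause headed by 'contradicted'; is c-commanded by the pronoun; coreference would bind this R-expression — blocked (Principle C).
— Kenji: possessor inside the subject DP of the matrix clause; does not c-command the pronoun — Principle B does not apply; allowed.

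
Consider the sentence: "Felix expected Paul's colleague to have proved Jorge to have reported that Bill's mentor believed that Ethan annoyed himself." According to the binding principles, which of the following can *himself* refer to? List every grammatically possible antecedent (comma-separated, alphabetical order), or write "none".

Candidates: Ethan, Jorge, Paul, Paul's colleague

*himself* is a reflexive; Principle A requires it to be bound within its binding domain — the clause headed by 'annoyed'.
— Ethan: subject of the clause headed by 'annoyed'; c-commands the reflexive within its binding domain — allowed (Principle A).
— Jorge: subject of the clause headed by 'reported'; c-commands the reflexive but lies outside its binding domain — cannot bind it (Principle A).
— Paul: possessor inside the subject DP of the clause headed by 'proved'; does not c-command the reflexive — cannot bind it (Principle A).
— Paul's colleague: subject of the clause headed by 'proved'; c-commands the reflexive but lies outside its binding domain — cannot bind it (Principle A).

Ethan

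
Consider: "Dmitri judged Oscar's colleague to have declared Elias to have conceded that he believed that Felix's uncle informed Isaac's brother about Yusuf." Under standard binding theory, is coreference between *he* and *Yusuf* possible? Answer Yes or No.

No

*Yusuf* is an R-expression; Principle C requires it to be free (not bound by any c-commanding expression).
— he: subject of the clause headed by 'believed'; the pronoun c-commands the R-expression — coreference blocked (Principle C).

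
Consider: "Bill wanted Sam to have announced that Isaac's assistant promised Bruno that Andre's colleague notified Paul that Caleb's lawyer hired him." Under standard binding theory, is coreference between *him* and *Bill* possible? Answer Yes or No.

*Bill* is an R-expression; Principle C requires it to be free (not bound by any c-commanding expression).
— him: object of the clause headed by 'hired'; the pronoun does not c-command the R-expression — coreference allowed.

Yes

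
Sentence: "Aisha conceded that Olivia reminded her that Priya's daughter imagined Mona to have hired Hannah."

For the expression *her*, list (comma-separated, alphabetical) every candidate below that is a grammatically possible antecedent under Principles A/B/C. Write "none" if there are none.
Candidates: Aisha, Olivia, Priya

*her* is a pronoun; Principle B requires it to be free in its binding domain — the clause headed by 'reminded'.
— Aisha: subject of the matrix clause; c-commands the pronoun but lies outside its binding domain — allowed.
— Olivia: subject of the clause headed by 'reminded'; c-commands the pronoun within its binding domain — blocked (Principle B).
— Priya: possessor inside the subject DP of the clause headed by 'imagined'; is c-commanded by the pronoun; coreference would bind this R-expression — blocked (Principle C).

Aisha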